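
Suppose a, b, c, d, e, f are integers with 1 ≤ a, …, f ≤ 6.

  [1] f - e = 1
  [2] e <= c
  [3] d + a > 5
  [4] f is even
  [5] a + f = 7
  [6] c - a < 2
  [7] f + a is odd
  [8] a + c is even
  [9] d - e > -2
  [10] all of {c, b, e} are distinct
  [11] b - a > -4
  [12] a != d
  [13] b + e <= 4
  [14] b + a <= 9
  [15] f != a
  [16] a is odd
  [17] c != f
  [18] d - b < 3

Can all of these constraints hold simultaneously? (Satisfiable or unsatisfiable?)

One satisfying assignment is a = 5, b = 2, c = 5, d = 2, e = 1, f = 2.
For the less obvious constraints — constraint 1: f - e = 1; constraint 3: d + a = 7 — and the others hold by inspection.

Satisfiable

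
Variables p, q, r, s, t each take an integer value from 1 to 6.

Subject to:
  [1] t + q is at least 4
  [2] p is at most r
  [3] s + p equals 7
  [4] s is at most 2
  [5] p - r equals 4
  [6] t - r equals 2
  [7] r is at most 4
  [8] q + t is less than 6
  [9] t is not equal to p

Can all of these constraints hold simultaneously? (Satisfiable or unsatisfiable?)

Unsatisfiable

From constraint 4: s ≤ 2. From constraints 2 and 7: p ≤ r ≤ 4. Hence s + p ≤ 6. But constraint 3 requires s + p = 7, and 7 > 6. Contradiction.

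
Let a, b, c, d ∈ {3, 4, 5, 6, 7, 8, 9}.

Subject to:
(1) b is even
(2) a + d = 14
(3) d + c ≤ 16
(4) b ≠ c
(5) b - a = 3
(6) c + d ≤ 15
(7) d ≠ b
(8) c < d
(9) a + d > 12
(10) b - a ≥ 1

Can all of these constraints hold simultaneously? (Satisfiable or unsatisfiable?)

Setting (a, b, c, d) = (5, 8, 4, 9) satisfies everything: constraint 2: a + d = 14; constraint 3: d + c = 13, and the others follow.

Satisfiable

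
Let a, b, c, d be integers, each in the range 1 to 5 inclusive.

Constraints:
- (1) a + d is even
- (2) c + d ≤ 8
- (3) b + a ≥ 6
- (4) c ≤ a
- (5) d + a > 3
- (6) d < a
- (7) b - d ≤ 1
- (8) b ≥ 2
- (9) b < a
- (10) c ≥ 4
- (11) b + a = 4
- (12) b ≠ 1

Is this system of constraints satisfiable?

Unsatisfiable

From constraint 8: b ≥ 2. From constraints 4 and 10: a ≥ c ≥ 4. Hence b + a ≥ 6. But constraint 11 requires b + a = 4, and 4 < 6. Contradiction.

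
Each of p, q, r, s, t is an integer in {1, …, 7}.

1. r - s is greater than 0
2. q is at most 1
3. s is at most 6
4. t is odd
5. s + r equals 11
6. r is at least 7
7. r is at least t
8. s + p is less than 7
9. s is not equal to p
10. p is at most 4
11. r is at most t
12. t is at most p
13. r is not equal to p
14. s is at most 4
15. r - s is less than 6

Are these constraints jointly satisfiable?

From constraints 6 and 11: t ≥ r and r ≥ 7, so t ≥ 7. From constraints 10 and 12: t ≤ p and p ≤ 4, so t ≤ 4. But 4 < 7, so no value of t works.

Unsatisfiable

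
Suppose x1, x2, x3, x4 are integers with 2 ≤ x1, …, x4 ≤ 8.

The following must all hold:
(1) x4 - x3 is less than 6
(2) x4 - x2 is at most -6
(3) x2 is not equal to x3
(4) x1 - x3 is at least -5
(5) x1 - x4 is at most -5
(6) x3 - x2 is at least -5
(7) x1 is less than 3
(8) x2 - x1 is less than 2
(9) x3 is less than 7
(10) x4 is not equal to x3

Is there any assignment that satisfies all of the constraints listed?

Constraints 2, 4, 5, and 6 give x4 − x1 ≥ 5, x1 − x3 ≥ -5, x3 − x2 ≥ -5, x2 − x4 ≥ 6.
Adding all 4 inequalities: the left sides telescope to 0, and the right sides sum to 5 + (-5) + (-5) + 6 = 1. So 0 ≥ 1, which is false.

Unsatisfiable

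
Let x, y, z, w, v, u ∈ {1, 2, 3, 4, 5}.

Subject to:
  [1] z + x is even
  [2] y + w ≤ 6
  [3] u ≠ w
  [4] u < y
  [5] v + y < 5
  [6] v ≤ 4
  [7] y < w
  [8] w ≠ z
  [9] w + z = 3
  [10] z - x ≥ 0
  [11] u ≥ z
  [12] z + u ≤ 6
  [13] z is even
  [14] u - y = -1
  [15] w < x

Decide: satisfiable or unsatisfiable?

Unsatisfiable

Constraints 4, 7, 10, 11, and 15 give x ≤ z, z ≤ u, u < y, y < w, w < x. Chaining: x ≤ z ≤ u < y < w < x, which forces x < x — impossible.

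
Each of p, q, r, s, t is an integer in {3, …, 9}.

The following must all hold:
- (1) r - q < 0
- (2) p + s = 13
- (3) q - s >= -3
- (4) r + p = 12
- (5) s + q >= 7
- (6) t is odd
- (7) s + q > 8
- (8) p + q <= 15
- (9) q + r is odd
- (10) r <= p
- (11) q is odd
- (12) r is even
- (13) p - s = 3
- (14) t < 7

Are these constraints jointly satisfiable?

Try p = 8, q = 5, r = 4, s = 5, t = 3.
Check constraint 1: r - q = -1; constraint 2: p + s = 13; constraint 3: q - s = 0. The remaining constraints are straightforward to verify.

Satisfiable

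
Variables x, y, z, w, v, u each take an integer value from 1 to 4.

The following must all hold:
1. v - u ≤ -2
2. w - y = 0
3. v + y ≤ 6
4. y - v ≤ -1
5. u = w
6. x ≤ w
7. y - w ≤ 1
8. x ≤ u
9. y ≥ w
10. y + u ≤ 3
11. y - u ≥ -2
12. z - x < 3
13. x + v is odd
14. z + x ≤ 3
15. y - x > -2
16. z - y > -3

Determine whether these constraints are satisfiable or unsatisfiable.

Constraints 1, 4, and 11 give v − y ≥ 1, y − u ≥ -2, u − v ≥ 2.
Adding all 3 inequalities: the left sides telescope to 0, and the right sides sum to 1 + (-2) + 2 = 1. So 0 ≥ 1, which is false.

Unsatisfiable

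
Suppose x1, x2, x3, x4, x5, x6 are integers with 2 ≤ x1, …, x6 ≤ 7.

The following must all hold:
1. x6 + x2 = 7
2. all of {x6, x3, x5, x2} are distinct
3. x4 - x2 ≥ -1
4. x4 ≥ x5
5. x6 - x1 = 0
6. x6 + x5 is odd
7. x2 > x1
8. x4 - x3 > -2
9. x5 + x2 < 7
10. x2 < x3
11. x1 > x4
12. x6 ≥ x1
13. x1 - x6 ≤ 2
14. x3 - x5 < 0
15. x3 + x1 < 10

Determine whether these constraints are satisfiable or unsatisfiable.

Constraints 4, 7, 10, 11, and 14 give x4 < x1, x1 < x2, x2 < x3, x3 < x5, x5 ≤ x4. Chaining: x4 < x1 < x2 < x3 < x5 ≤ x4, which forces x4 < x4 — impossible.

Unsatisfiable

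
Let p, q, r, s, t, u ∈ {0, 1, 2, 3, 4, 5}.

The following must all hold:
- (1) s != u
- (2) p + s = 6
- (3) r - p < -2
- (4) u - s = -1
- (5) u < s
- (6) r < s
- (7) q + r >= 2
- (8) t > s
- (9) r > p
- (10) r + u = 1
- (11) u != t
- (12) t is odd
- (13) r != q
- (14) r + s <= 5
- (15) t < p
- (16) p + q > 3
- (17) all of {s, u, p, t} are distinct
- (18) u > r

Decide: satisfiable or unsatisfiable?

Constraints 5, 8, 9, 15, and 18 give s < t, t < p, p < r, r < u, u < s. Chaining: s < t < p < r < u < s, which forces s < s — impossible.

Unsatisfiable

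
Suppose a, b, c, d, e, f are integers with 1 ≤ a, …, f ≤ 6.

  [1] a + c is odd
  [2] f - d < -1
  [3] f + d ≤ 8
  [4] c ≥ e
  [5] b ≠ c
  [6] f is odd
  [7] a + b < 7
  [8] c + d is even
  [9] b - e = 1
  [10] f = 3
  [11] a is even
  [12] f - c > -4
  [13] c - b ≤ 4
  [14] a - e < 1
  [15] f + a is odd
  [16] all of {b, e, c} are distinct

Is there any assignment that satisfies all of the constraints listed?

Satisfiable

Take a = 2, b = 3, c = 5, d = 5, e = 2, f = 3. Then constraint 2: f - d = -2; constraint 3: f + d = 8, and every other listed constraint is also met.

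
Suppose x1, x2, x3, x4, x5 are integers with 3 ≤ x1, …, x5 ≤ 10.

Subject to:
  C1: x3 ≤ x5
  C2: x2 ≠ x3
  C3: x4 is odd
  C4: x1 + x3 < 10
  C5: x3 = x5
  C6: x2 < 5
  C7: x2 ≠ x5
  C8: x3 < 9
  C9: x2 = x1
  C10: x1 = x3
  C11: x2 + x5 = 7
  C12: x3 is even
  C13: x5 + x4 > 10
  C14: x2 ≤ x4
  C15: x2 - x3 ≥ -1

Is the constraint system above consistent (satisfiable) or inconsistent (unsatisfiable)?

Unsatisfiable

From constraints 5, 9, and 10, x2 = x1 = x3 = x5, so x2 = x5. But constraint 7 says x2 ≠ x5. Contradiction.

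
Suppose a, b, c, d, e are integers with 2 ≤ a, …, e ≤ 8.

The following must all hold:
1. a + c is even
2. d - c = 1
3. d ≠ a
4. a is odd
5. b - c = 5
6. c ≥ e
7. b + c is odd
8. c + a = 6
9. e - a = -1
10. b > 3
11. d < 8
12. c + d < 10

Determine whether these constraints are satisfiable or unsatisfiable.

Satisfiable

Try a = 3, b = 8, c = 3, d = 4, e = 2.
Check constraint 2: d - c = 1; constraint 5: b - c = 5. The remaining constraints are straightforward to verify.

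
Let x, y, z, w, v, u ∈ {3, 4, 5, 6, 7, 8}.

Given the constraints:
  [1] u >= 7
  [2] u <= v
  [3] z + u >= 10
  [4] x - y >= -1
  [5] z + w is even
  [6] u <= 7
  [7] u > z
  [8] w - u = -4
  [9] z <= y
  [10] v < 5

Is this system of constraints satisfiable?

Unsatisfiable

From constraints 1 and 2: v ≥ u and u ≥ 7, so v ≥ 7. From constraint 10: v ≤ 4. But 4 < 7, so no value of v works.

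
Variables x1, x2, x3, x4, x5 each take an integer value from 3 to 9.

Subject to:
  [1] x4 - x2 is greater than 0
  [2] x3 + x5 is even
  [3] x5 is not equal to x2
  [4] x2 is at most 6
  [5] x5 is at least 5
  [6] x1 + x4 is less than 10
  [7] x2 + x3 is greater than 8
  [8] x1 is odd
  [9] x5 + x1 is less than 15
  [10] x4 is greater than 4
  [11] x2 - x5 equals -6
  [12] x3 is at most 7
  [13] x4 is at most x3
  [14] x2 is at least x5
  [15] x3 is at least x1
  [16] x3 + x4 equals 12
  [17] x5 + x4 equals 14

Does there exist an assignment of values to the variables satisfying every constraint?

From constraints 4 and 14: x5 ≤ x2 ≤ 6. From constraints 12 and 13: x4 ≤ x3 ≤ 7. Hence x5 + x4 ≤ 13. But constraint 17 requires x5 + x4 = 14, and 14 > 13. Contradiction.

Unsatisfiable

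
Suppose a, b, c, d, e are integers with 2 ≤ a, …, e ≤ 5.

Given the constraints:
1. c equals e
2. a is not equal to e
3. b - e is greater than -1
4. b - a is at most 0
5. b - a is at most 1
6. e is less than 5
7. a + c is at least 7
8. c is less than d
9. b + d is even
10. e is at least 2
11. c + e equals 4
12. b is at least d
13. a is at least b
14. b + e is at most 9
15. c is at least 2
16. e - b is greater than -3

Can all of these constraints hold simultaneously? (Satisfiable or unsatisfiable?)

Satisfiable

Take a = 5, b = 4, c = 2, d = 4, e = 2. Then constraint 3: b - e = 2; constraint 4: b - a = -1, and every other listed constraint is also met.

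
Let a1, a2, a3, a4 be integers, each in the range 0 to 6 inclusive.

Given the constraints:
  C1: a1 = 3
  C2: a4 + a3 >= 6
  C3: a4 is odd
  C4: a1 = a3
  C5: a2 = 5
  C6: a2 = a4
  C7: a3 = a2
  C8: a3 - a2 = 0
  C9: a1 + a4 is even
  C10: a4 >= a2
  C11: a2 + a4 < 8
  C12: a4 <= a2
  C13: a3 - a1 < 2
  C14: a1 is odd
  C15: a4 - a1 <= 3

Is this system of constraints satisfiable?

Constraint 1 fixes a1 = 3 and constraint 5 fixes a2 = 5. Constraints 4 and 7 give a1 = a3 = a2, so a1 = a2. But 3 ≠ 5 — contradiction.

Unsatisfiable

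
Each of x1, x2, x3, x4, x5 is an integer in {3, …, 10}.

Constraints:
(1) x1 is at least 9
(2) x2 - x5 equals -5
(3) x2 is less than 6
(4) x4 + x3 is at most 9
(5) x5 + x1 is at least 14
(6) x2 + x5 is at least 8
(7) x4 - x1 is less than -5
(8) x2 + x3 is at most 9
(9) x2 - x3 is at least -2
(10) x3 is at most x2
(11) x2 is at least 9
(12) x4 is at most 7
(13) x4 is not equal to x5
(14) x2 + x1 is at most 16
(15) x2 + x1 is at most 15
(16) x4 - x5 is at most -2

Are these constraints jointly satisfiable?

From constraint 11: x2 ≥ 9. From constraint 1: x1 ≥ 9. Hence x2 + x1 ≥ 18. But constraint 14 requires x2 + x1 ≤ 16, and 16 < 18. Contradiction.

Unsatisfiable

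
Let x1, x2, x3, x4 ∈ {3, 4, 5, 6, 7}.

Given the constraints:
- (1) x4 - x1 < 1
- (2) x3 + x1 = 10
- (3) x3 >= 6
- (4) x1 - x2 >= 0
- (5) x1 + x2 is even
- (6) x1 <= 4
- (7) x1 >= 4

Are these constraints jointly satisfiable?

Take x1 = 4, x2 = 4, x3 = 6, x4 = 4. Then constraint 1: x4 - x1 = 0; constraint 2: x3 + x1 = 10, and every other listed constraint is also met.

Satisfiable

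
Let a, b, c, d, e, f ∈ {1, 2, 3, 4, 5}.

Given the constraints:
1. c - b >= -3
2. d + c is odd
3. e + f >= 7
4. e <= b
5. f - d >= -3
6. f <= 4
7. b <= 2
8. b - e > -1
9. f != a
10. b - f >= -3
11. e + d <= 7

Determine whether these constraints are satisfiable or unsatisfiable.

Unsatisfiable

From constraints 4 and 7: e ≤ b ≤ 2. From constraint 6: f ≤ 4. Hence e + f ≤ 6. But constraint 3 requires e + f ≥ 7, and 7 > 6. Contradiction.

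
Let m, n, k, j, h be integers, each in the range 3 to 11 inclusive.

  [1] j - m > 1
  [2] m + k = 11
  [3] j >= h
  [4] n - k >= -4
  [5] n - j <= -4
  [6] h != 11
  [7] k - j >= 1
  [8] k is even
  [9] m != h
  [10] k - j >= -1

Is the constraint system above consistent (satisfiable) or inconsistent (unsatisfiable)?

Constraints 4, 5, and 7 give n − k ≥ -4, k − j ≥ 1, j − n ≥ 4.
Adding all 3 inequalities: the left sides telescope to 0, and the right sides sum to (-4) + 1 + 4 = 1. So 0 ≥ 1, which is false.

Unsatisfiable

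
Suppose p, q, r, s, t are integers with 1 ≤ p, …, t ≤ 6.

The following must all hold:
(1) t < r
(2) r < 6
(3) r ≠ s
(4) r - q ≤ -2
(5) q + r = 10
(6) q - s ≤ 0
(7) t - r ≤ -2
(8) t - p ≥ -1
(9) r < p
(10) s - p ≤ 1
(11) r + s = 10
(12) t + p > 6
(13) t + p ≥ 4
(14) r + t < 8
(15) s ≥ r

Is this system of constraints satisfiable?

Unsatisfiable

Constraints 4, 6, 7, 8, and 10 give t − p ≥ -1, p − s ≥ -1, s − q ≥ 0, q − r ≥ 2, r − t ≥ 2.
Adding all 5 inequalities: the left sides telescope to 0, and the right sides sum to (-1) + (-1) + 0 + 2 + 2 = 2. So 0 ≥ 2, which is false.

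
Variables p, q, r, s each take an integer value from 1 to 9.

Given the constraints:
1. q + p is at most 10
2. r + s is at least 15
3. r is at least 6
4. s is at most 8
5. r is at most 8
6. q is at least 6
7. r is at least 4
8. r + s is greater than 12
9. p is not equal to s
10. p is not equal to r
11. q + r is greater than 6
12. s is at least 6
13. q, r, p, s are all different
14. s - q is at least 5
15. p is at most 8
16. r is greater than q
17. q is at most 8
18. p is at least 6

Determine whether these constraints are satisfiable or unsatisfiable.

Unsatisfiable

Constraints 3, 4, 5, 6, 12, 15, 17, and 18 confine each of q, r, p, s to the 3 values {6, …, 8}.
Constraint 13 requires all 4 of them to be distinct, but only 3 values are available — impossible by the pigeonhole principle.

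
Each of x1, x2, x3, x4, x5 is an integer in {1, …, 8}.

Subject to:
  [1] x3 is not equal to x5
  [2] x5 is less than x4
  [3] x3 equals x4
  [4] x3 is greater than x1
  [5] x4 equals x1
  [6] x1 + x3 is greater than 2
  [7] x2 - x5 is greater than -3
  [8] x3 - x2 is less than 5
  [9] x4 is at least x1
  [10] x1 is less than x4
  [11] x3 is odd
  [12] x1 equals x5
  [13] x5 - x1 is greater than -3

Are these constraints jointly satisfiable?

From constraints 3, 5, and 12, x3 = x4 = x1 = x5, so x3 = x5. But constraint 1 says x3 ≠ x5. Contradiction.

Unsatisfiable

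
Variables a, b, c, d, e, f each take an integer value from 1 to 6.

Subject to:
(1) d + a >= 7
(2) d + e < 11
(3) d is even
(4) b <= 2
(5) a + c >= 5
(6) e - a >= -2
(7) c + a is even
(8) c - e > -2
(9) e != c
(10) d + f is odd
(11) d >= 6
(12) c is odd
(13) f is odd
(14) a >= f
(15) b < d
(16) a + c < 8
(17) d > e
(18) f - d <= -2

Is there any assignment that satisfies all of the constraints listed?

Satisfiable

Setting (a, b, c, d, e, f) = (3, 1, 3, 6, 2, 1) satisfies everything: constraint 1: d + a = 9; constraint 2: d + e = 8; constraint 5: a + c = 6, and the others follow.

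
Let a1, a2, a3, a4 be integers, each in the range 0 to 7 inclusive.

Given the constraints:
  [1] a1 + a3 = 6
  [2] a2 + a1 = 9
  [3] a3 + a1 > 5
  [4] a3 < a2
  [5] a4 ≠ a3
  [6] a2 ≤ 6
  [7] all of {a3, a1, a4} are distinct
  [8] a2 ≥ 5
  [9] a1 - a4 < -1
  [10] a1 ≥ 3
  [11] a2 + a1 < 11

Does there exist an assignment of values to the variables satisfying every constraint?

Take a1 = 4, a2 = 5, a3 = 2, a4 = 6. Then constraint 1: a1 + a3 = 6; constraint 2: a2 + a1 = 9, and every other listed constraint is also met.

Satisfiable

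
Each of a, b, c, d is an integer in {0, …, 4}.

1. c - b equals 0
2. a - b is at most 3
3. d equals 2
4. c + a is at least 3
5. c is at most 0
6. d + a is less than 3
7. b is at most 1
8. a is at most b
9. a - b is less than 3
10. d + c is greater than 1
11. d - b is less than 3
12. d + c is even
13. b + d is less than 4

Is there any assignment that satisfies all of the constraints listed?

Unsatisfiable

From constraint 5: c ≤ 0. From constraints 7 and 8: a ≤ b ≤ 1. Hence c + a ≤ 1. But constraint 4 requires c + a ≥ 3, and 3 > 1. Contradiction.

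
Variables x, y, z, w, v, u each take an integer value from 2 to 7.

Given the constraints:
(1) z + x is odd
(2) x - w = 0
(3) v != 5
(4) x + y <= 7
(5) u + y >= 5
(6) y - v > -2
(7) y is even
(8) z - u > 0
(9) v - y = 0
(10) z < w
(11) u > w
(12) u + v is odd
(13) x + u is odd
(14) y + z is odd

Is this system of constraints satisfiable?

Unsatisfiable

Constraints 8, 10, and 11 give w < u, u < z, z < w. Chaining: w < u < z < w, which forces w < w — impossible.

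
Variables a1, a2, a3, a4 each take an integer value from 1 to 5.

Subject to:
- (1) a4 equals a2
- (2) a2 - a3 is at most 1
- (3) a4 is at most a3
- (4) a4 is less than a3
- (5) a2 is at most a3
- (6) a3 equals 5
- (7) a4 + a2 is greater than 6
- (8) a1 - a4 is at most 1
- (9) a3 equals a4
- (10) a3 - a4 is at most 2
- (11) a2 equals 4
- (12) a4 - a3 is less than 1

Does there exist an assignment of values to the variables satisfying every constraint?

Constraint 6 fixes a3 = 5 and constraint 11 fixes a2 = 4. Constraints 1 and 9 give a3 = a4 = a2, so a3 = a2. But 5 ≠ 4 — contradiction.

Unsatisfiable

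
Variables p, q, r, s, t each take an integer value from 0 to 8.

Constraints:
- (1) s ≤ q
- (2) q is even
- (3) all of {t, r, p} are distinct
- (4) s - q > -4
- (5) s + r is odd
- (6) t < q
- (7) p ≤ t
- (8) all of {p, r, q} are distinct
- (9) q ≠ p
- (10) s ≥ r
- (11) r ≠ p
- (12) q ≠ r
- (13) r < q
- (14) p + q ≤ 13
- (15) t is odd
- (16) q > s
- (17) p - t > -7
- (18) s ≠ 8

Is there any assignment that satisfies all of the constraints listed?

Satisfiable

Try p = 2, q = 8, r = 1, s = 6, t = 7.
Check constraint 4: s - q = -2; constraint 14: p + q = 10; constraint 17: p - t = -5. The remaining constraints are straightforward to verify.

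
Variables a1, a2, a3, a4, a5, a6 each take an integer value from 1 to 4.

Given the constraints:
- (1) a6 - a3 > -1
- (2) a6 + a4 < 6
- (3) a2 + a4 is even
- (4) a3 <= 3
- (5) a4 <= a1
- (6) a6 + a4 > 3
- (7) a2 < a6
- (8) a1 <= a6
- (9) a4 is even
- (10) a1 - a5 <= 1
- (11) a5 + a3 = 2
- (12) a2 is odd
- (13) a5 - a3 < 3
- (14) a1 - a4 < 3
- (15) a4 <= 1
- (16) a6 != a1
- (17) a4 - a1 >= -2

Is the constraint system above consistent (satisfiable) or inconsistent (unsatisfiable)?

Constraint 12 makes a2 odd and constraint 9 makes a4 even, so a2 + a4 must be odd. Constraint 3 says a2 + a4 is even — contradiction.

Unsatisfiable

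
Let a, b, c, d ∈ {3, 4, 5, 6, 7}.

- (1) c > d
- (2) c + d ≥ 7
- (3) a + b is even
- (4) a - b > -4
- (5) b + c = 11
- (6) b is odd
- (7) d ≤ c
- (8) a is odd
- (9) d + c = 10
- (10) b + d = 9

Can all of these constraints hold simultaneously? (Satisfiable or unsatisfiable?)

Satisfiable

Setting (a, b, c, d) = (3, 5, 6, 4) satisfies everything: constraint 2: c + d = 10; constraint 4: a - b = -2, and the others follow.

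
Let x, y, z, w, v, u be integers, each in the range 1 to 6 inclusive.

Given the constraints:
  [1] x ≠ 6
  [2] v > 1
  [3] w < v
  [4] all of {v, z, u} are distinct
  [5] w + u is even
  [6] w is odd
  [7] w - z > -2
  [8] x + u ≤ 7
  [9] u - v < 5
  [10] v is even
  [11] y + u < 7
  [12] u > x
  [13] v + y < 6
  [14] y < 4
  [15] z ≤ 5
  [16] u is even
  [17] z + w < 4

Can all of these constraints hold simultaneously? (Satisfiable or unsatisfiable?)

Constraint 6 makes w odd and constraint 16 makes u even, so w + u must be odd. Constraint 5 says w + u is even — contradiction.

Unsatisfiable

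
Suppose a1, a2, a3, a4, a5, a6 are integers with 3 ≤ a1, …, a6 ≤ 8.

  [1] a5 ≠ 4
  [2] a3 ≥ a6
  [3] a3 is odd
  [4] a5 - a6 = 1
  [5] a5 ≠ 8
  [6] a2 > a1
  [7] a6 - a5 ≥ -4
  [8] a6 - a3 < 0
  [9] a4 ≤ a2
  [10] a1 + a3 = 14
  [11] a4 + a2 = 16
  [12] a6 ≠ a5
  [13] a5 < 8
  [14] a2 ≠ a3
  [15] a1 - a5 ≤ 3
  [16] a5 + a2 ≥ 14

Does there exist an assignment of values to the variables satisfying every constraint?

Setting (a1, a2, a3, a4, a5, a6) = (7, 8, 7, 8, 7, 6) satisfies everything: constraint 4: a5 - a6 = 1; constraint 7: a6 - a5 = -1, and the others follow.

Satisfiable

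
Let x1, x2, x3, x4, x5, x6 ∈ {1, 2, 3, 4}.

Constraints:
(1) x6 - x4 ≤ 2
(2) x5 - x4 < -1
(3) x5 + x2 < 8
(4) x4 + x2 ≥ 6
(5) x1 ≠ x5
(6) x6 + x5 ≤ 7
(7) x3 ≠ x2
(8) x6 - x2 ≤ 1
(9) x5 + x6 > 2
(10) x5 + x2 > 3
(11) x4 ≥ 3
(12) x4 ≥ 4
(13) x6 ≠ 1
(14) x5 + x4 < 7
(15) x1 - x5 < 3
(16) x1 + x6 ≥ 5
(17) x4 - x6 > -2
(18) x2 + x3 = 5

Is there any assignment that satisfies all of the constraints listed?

Satisfiable

Take x1 = 3, x2 = 4, x3 = 1, x4 = 4, x5 = 1, x6 = 3. Then constraint 1: x6 - x4 = -1; constraint 2: x5 - x4 = -3, and every other listed constraint is also met.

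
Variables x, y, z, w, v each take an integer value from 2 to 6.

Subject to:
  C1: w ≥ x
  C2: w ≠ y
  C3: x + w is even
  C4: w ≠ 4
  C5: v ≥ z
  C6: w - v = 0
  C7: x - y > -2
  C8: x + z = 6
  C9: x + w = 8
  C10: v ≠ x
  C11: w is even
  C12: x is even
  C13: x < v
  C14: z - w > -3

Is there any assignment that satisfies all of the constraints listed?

Satisfiable

Take x = 2, y = 3, z = 4, w = 6, v = 6. Then constraint 6: w - v = 0; constraint 7: x - y = -1, and every other listed constraint is also met.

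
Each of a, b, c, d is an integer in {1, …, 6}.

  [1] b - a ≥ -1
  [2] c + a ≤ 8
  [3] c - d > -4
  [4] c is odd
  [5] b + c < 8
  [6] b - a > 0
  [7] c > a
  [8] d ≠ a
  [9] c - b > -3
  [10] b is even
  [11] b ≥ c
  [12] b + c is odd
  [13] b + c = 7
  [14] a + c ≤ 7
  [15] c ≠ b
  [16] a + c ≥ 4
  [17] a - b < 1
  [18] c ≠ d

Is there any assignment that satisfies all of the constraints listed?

Setting (a, b, c, d) = (2, 4, 3, 4) satisfies everything: constraint 1: b - a = 2; constraint 2: c + a = 5, and the others follow.

Satisfiable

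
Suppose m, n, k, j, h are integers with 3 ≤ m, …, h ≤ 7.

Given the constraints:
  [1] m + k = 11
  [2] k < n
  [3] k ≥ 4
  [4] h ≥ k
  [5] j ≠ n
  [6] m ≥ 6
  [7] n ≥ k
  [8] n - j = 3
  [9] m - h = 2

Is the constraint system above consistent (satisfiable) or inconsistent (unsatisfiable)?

Satisfiable

Setting (m, n, k, j, h) = (7, 7, 4, 4, 5) satisfies everything: constraint 1: m + k = 11; constraint 8: n - j = 3; constraint 9: m - h = 2, and the others follow.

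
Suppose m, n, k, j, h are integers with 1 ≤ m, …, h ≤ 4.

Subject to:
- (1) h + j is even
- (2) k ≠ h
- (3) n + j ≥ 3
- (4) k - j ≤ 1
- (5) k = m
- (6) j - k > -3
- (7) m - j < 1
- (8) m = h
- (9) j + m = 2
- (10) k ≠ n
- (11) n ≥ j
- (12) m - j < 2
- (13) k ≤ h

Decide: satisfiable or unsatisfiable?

From constraints 5 and 8, k = m = h, so k = h. But constraint 2 says k ≠ h. Contradiction.

Unsatisfiable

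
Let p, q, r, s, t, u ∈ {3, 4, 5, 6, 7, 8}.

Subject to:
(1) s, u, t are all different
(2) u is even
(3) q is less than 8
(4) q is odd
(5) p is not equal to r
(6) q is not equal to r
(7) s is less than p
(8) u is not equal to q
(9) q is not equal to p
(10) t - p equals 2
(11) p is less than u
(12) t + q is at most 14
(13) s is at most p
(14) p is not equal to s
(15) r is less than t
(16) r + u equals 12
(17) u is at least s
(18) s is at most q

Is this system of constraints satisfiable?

Setting (p, q, r, s, t, u) = (5, 7, 4, 4, 7, 8) satisfies everything: constraint 10: t - p = 2; constraint 12: t + q = 14; constraint 16: r + u = 12, and the others follow.

Satisfiable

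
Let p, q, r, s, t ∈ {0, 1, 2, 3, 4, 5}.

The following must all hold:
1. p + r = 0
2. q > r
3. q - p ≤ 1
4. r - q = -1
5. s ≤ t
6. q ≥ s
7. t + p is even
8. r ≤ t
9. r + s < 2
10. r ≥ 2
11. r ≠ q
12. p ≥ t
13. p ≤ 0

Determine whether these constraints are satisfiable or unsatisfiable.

From constraints 8 and 10: t ≥ r and r ≥ 2, so t ≥ 2. From constraints 12 and 13: t ≤ p and p ≤ 0, so t ≤ 0. But 0 < 2, so no value of t works.

Unsatisfiable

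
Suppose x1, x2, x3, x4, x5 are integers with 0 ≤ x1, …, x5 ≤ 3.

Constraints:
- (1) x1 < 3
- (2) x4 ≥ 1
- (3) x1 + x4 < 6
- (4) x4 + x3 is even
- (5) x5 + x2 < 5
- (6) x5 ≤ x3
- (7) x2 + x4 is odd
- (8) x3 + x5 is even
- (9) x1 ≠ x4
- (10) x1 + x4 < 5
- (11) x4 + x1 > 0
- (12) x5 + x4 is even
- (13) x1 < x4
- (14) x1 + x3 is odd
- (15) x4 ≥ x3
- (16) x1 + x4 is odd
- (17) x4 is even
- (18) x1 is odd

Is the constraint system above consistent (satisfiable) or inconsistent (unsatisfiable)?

Satisfiable

Take x1 = 1, x2 = 1, x3 = 2, x4 = 2, x5 = 2. Then constraint 3: x1 + x4 = 3; constraint 5: x5 + x2 = 3; constraint 10: x1 + x4 = 3, and every other listed constraint is also met.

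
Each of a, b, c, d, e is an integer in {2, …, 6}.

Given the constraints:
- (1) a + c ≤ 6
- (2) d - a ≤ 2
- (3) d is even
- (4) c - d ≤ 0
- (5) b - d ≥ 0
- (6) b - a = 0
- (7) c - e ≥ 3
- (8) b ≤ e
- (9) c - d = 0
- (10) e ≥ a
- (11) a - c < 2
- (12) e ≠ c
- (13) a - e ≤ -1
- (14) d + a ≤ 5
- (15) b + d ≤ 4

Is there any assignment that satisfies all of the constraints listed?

Constraints 2, 4, 7, and 13 give a − d ≥ -2, d − c ≥ 0, c − e ≥ 3, e − a ≥ 1.
Adding all 4 inequalities: the left sides telescope to 0, and the right sides sum to (-2) + 0 + 3 + 1 = 2. So 0 ≥ 2, which is false.

Unsatisfiable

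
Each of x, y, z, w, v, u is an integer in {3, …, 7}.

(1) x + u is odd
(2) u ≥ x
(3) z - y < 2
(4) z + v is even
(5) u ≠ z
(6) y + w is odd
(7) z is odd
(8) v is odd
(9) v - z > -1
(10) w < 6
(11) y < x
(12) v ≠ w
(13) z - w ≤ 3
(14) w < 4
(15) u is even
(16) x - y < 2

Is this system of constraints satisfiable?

One satisfying assignment is x = 5, y = 4, z = 3, w = 3, v = 5, u = 6.
For the less obvious constraints — constraint 3: z - y = -1; constraint 9: v - z = 2 — and the others hold by inspection.

Satisfiable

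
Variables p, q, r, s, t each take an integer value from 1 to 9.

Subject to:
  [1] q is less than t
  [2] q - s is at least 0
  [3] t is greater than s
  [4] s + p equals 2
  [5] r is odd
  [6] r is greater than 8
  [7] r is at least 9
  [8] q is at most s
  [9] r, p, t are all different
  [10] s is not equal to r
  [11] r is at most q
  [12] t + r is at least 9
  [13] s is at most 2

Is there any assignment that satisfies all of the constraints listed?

From constraints 7 and 11: q ≥ r and r ≥ 9, so q ≥ 9. From constraints 8 and 13: q ≤ s and s ≤ 2, so q ≤ 2. But 2 < 9, so no value of q works.

Unsatisfiable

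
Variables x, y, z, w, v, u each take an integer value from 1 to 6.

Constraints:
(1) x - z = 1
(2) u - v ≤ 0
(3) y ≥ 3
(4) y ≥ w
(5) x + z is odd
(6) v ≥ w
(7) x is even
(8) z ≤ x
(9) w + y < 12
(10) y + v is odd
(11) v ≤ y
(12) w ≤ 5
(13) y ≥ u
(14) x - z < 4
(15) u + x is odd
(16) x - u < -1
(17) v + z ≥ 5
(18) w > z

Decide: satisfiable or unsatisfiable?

One satisfying assignment is x = 2, y = 6, z = 1, w = 5, v = 5, u = 5.
For the less obvious constraints — constraint 1: x - z = 1; constraint 2: u - v = 0 — and the others hold by inspection.

Satisfiable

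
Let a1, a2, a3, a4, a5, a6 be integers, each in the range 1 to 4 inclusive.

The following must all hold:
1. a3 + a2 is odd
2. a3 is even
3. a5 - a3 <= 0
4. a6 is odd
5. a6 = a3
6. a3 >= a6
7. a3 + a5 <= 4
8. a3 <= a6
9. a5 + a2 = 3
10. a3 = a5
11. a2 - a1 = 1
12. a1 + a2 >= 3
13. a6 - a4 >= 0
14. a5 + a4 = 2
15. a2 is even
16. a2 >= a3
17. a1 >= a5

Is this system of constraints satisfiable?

Unsatisfiable

Constraint 2 makes a3 even and constraint 15 makes a2 even, so a3 + a2 must be even. Constraint 1 says a3 + a2 is odd — contradiction.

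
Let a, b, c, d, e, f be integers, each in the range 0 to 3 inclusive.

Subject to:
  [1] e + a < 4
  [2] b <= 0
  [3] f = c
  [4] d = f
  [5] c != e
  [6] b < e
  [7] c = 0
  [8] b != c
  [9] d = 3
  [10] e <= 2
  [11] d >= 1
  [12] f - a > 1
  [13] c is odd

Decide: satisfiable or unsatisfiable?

Unsatisfiable

Constraint 9 fixes d = 3 and constraint 7 fixes c = 0. Constraints 3 and 4 give d = f = c, so d = c. But 3 ≠ 0 — contradiction.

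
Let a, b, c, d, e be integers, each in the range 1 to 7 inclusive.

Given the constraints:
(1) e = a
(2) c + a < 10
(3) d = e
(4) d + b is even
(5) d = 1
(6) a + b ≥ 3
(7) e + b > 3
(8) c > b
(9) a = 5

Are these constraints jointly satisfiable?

Constraint 5 fixes d = 1 and constraint 9 fixes a = 5. Constraints 1 and 3 give d = e = a, so d = a. But 1 ≠ 5 — contradiction.

Unsatisfiable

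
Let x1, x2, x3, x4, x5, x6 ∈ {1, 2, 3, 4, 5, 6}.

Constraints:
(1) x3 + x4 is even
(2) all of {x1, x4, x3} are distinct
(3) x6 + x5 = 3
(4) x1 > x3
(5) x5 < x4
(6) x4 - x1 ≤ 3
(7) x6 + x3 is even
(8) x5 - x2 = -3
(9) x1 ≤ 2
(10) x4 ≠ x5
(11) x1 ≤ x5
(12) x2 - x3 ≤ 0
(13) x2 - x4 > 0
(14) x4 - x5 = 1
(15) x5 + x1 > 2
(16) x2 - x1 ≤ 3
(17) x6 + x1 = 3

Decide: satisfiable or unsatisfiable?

Unsatisfiable

Constraints 4, 5, 11, 12, and 13 give x3 < x1, x1 ≤ x5, x5 < x4, x4 < x2, x2 ≤ x3. Chaining: x3 < x1 ≤ x5 < x4 < x2 ≤ x3, which forces x3 < x3 — impossible.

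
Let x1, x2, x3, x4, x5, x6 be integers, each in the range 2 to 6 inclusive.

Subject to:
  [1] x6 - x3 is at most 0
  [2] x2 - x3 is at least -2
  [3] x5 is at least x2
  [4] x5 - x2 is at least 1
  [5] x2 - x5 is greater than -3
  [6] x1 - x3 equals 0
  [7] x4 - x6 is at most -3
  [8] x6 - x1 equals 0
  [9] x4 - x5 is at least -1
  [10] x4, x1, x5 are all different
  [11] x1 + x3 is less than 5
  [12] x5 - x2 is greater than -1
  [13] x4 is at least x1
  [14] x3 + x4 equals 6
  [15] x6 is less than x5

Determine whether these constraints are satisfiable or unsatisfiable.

Constraints 1, 2, 4, 7, and 9 give x5 − x2 ≥ 1, x2 − x3 ≥ -2, x3 − x6 ≥ 0, x6 − x4 ≥ 3, x4 − x5 ≥ -1.
Adding all 5 inequalities: the left sides telescope to 0, and the right sides sum to 1 + (-2) + 0 + 3 + (-1) = 1. So 0 ≥ 1, which is false.

Unsatisfiable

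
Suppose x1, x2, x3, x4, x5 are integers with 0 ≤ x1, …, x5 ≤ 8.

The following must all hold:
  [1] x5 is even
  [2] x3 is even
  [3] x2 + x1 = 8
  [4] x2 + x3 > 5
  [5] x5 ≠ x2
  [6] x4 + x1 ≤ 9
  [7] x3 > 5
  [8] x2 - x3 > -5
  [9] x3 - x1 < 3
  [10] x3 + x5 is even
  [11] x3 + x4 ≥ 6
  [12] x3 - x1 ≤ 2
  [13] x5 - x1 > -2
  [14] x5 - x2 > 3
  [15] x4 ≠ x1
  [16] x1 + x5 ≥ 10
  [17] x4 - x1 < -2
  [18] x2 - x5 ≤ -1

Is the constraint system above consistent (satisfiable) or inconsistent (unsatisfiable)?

Setting (x1, x2, x3, x4, x5) = (6, 2, 6, 2, 6) satisfies everything: constraint 3: x2 + x1 = 8; constraint 4: x2 + x3 = 8, and the others follow.

Satisfiable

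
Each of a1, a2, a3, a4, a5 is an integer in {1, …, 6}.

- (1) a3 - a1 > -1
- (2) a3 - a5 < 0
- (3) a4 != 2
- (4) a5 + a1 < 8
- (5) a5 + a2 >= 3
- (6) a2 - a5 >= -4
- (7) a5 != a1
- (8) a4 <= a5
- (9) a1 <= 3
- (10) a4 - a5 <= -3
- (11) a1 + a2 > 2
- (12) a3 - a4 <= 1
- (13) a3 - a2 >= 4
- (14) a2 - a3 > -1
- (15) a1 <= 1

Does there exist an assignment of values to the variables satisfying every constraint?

Constraints 6, 10, 12, and 13 give a2 − a5 ≥ -4, a5 − a4 ≥ 3, a4 − a3 ≥ -1, a3 − a2 ≥ 4.
Adding all 4 inequalities: the left sides telescope to 0, and the right sides sum to (-4) + 3 + (-1) + 4 = 2. So 0 ≥ 2, which is false.

Unsatisfiable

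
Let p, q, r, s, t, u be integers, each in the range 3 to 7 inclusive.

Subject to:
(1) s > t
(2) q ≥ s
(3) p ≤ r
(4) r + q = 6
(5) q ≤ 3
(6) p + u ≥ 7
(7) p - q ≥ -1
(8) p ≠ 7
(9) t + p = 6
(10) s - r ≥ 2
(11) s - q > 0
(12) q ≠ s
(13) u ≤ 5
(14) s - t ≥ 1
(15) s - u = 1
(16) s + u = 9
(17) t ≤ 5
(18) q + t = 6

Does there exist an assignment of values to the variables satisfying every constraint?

From constraints 2 and 5: s ≤ q ≤ 3. From constraint 13: u ≤ 5. Hence s + u ≤ 8. But constraint 16 requires s + u = 9, and 9 > 8. Contradiction.

Unsatisfiable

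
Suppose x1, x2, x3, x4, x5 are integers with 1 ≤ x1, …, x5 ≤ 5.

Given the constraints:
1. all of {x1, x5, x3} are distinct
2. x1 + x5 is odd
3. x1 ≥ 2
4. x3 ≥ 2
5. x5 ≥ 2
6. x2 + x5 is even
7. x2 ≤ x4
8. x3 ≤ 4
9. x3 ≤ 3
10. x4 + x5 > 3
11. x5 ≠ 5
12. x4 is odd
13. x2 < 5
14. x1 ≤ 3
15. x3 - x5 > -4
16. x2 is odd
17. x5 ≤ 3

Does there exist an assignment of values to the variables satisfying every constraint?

Unsatisfiable

Constraints 3, 4, 5, 9, 14, and 17 confine each of x1, x5, x3 to the 2 values {2, 3}.
Constraint 1 requires all 3 of them to be distinct, but only 2 values are available — impossible by the pigeonhole principle.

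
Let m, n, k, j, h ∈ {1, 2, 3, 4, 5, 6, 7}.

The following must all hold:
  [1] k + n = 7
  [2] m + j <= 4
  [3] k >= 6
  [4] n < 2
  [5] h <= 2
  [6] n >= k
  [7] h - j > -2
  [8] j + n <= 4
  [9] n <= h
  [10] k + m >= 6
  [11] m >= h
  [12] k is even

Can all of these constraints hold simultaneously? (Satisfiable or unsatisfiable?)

Unsatisfiable

From constraints 3 and 6: n ≥ k and k ≥ 6, so n ≥ 6. From constraints 5 and 9: n ≤ h and h ≤ 2, so n ≤ 2. But 2 < 6, so no value of n works.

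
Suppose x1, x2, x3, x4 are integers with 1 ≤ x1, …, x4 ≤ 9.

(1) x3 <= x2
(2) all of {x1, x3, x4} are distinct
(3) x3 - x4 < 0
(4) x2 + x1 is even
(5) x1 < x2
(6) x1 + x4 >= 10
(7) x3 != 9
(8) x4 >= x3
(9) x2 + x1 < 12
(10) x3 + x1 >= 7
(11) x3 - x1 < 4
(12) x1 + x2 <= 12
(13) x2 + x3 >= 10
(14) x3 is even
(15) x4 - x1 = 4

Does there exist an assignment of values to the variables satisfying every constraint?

Satisfiable

Take x1 = 4, x2 = 6, x3 = 6, x4 = 8. Then constraint 3: x3 - x4 = -2; constraint 6: x1 + x4 = 12; constraint 9: x2 + x1 = 10, and every other listed constraint is also met.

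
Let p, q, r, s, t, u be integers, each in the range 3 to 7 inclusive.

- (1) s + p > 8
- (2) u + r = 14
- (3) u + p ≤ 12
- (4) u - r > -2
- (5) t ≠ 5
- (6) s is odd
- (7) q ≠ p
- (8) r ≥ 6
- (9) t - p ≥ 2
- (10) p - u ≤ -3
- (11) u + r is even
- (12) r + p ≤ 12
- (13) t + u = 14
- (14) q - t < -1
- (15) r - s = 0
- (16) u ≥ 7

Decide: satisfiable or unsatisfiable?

Try p = 3, q = 4, r = 7, s = 7, t = 7, u = 7.
Check constraint 1: s + p = 10; constraint 2: u + r = 14; constraint 3: u + p = 10. The remaining constraints are straightforward to verify.

Satisfiable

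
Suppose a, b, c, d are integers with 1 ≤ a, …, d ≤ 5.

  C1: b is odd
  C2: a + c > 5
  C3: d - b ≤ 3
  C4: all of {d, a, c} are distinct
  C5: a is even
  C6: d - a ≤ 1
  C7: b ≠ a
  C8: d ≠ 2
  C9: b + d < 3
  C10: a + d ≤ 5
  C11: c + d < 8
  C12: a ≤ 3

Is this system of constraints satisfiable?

Satisfiable

Try a = 2, b = 1, c = 5, d = 1.
Check constraint 2: a + c = 7; constraint 3: d - b = 0; constraint 6: d - a = -1. The remaining constraints are straightforward to verify.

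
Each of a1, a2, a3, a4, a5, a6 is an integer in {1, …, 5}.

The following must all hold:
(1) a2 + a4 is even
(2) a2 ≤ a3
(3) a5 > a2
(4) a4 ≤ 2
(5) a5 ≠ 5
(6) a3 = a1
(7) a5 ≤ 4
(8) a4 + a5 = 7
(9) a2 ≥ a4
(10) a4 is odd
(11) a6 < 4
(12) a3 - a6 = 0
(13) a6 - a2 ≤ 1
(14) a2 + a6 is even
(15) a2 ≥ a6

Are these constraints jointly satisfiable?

From constraint 4: a4 ≤ 2. From constraint 7: a5 ≤ 4. Hence a4 + a5 ≤ 6. But constraint 8 requires a4 + a5 = 7, and 7 > 6. Contradiction.

Unsatisfiable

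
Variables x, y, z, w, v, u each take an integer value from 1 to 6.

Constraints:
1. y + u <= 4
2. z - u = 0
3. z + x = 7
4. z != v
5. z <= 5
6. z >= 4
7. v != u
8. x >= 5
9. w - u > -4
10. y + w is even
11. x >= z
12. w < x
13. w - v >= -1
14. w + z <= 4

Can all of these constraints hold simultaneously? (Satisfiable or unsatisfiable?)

From constraint 6: z ≥ 4. From constraint 8: x ≥ 5. Hence z + x ≥ 9. But constraint 3 requires z + x = 7, and 7 < 9. Contradiction.

Unsatisfiable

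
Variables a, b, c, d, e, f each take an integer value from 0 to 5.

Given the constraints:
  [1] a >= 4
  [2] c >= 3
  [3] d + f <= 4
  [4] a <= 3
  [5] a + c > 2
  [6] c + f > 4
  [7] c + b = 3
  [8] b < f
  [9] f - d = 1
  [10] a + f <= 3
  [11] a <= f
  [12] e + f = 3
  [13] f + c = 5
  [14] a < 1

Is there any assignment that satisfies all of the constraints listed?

Unsatisfiable

From constraints 1 and 11: f ≥ a ≥ 4. From constraint 2: c ≥ 3. Hence f + c ≥ 7. But constraint 13 requires f + c = 5, and 5 < 7. Contradiction.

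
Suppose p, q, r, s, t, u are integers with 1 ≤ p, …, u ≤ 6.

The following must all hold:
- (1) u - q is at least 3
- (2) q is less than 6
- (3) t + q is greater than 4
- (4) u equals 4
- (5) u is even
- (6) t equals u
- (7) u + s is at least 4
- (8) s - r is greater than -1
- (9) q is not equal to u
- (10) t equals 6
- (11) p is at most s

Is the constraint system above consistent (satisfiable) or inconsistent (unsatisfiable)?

Unsatisfiable

Constraint 10 fixes t = 6 and constraint 4 fixes u = 4, but constraint 6 requires t = u. Since 6 ≠ 4, contradiction.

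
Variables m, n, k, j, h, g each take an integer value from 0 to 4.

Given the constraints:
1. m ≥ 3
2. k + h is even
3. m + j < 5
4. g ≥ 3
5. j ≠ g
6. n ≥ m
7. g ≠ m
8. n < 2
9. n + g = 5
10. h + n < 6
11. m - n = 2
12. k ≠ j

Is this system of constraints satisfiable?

From constraints 1 and 6: n ≥ m ≥ 3. From constraint 4: g ≥ 3. Hence n + g ≥ 6. But constraint 9 requires n + g = 5, and 5 < 6. Contradiction.

Unsatisfiable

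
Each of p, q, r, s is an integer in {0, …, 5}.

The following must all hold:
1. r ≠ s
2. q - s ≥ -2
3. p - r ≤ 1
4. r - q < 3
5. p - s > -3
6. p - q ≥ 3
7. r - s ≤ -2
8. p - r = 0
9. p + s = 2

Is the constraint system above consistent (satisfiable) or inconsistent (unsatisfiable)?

Constraints 2, 3, 6, and 7 give r − p ≥ -1, p − q ≥ 3, q − s ≥ -2, s − r ≥ 2.
Adding all 4 inequalities: the left sides telescope to 0, and the right sides sum to (-1) + 3 + (-2) + 2 = 2. So 0 ≥ 2, which is false.

Unsatisfiable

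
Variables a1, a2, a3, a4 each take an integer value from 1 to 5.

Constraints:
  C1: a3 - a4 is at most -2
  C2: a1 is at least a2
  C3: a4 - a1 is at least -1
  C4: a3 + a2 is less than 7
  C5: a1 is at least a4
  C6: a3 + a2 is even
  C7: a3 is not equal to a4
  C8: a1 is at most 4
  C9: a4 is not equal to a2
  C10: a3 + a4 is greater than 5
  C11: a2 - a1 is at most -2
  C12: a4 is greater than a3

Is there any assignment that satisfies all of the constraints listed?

Satisfiable

One satisfying assignment is a1 = 4, a2 = 2, a3 = 2, a4 = 4.
For the less obvious constraints — constraint 1: a3 - a4 = -2; constraint 3: a4 - a1 = 0; constraint 4: a3 + a2 = 4 — and the others hold by inspection.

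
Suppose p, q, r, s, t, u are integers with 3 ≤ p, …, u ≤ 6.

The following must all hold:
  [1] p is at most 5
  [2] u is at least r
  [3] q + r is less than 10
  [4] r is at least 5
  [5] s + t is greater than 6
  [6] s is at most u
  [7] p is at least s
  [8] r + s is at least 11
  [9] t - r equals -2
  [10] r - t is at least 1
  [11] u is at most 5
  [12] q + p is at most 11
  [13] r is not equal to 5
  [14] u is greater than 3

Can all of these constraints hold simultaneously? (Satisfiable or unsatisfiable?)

Unsatisfiable

From constraints 2 and 11: r ≤ u ≤ 5. From constraints 1 and 7: s ≤ p ≤ 5. Hence r + s ≤ 10. But constraint 8 requires r + s ≥ 11, and 11 > 10. Contradiction.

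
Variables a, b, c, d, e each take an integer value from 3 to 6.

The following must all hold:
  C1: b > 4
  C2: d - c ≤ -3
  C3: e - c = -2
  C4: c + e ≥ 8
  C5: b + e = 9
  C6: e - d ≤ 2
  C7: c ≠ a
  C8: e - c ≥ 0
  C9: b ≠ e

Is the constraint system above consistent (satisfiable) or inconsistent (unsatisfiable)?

Constraints 2, 6, and 8 give d − e ≥ -2, e − c ≥ 0, c − d ≥ 3.
Adding all 3 inequalities: the left sides telescope to 0, and the right sides sum to (-2) + 0 + 3 = 1. So 0 ≥ 1, which is false.

Unsatisfiable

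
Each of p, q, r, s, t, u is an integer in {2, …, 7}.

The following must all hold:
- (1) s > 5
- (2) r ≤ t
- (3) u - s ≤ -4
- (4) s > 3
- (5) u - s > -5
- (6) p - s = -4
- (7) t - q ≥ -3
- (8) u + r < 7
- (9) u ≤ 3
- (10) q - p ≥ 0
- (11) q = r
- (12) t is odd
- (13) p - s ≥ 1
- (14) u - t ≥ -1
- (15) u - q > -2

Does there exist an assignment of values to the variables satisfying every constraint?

Constraints 3, 7, 10, 13, and 14 give p − s ≥ 1, s − u ≥ 4, u − t ≥ -1, t − q ≥ -3, q − p ≥ 0.
Adding all 5 inequalities: the left sides telescope to 0, and the right sides sum to 1 + 4 + (-1) + (-3) + 0 = 1. So 0 ≥ 1, which is false.

Unsatisfiable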